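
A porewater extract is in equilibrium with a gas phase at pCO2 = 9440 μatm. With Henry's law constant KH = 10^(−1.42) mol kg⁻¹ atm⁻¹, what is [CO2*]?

KH = 10^(−1.42) = 3.802×10^-2 mol kg⁻¹ atm⁻¹
[CO2*] = KH · pCO2 = 3.802×10^-2 × 9440×10^-6 atm = 3.59×10^-4 mol/kg

[CO2*] = 359 μmol/kg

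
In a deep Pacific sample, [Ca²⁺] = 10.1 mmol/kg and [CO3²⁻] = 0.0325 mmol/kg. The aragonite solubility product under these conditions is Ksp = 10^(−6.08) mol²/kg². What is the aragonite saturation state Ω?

Ksp = 10^(−6.08) = 8.318×10^-7
Ω = [Ca²⁺][CO3²⁻]/Ksp = (10.1×10^-3)(0.0325×10^-3) / 8.318×10^-7 = 0.395

Ω = 0.395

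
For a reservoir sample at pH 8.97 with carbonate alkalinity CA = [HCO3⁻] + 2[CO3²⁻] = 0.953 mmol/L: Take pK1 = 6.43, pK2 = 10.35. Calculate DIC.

CA = [HCO3⁻] + 2[CO3²⁻] = (α₁ + 2α₂)·DIC
At pH 8.97: [H⁺]/K1 = 10^-2.54 = 0.0028840, K2/[H⁺] = 10^-1.38 = 0.041687
α₁ = 1/(1 + 0.0028840 + 0.041687) = 1/1.0446 = 0.9573; α₂ = α₁·K2/[H⁺] = 0.03991
α₁ + 2α₂ = 1.0371
DIC = CA / (α₁ + 2α₂) = 0.953 / 1.0371 = 0.919 mmol/L

DIC = 0.919 mmol/L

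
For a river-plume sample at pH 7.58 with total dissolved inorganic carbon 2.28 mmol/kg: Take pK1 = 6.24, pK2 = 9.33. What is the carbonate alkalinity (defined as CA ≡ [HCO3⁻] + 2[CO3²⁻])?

CA = 2.22 mmol/kg

CA = [HCO3⁻] + 2[CO3²⁻] = (α₁ + 2α₂)·DIC
At pH 7.58: [H⁺]/K1 = 10^-1.34 = 0.045709, K2/[H⁺] = 10^-1.75 = 0.017783
α₁ = 1/(1 + 0.045709 + 0.017783) = 1/1.0635 = 0.9403; α₂ = α₁·K2/[H⁺] = 0.01672
α₁ + 2α₂ = 0.9737
CA = 0.9737 × 2.28 = 2.22 mmol/kg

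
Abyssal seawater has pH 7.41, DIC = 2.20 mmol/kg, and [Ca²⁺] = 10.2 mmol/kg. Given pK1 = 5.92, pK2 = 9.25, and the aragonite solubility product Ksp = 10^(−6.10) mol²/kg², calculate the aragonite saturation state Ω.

α₂ = 1 / (1 + [H⁺]/K2 + [H⁺]²/(K1K2)) = 1 / (1 + 10^+1.84 + 10^+0.35)
   = 1 / (1 + 69.183 + 2.2387) = 1/72.422 = 0.01381
[CO3²⁻] = α₂ × DIC = 0.01381 × 2.20 = 0.03038 mmol/kg
Ksp = 10^(−6.10) = 7.943×10^-7
Ω = [Ca²⁺][CO3²⁻]/Ksp = (10.2×10^-3)(3.038×10^-5) / 7.943×10^-7 = 0.390

Ω = 0.390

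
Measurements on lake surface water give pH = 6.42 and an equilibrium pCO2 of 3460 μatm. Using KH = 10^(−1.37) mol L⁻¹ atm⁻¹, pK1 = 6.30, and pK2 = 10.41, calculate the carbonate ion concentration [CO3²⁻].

[CO3²⁻] = 0.0199 μmol/L

[CO2*] = KH · pCO2 = 10^(−1.37) × 3460×10^-6 = 1.476×10^-4 mol/L
α₀ = 1/(1 + K1/[H⁺] + K1K2/[H⁺]²) = 1/(1 + 10^+0.12 + 10^-3.87) = 0.4313
DIC = [CO2*]/α₀ = 1.476×10^-4 / 0.4313 = 0.3422 mmol/L
[CO3²⁻] = α₂·DIC; α₂ = 5.819×10^-5, so [CO3²⁻] = 5.819×10^-5 × 0.3422 = 1.99×10^-5 mmol/L = 0.0199 μmol/L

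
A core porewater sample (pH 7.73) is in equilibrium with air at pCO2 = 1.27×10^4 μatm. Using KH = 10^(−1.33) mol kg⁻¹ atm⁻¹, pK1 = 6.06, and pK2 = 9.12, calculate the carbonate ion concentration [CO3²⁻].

[CO2*] = KH · pCO2 = 10^(−1.33) × 1.27×10^4×10^-6 = 5.940×10^-4 mol/kg
α₀ = 1/(1 + K1/[H⁺] + K1K2/[H⁺]²) = 1/(1 + 10^+1.67 + 10^+0.28) = 0.02013
DIC = [CO2*]/α₀ = 5.940×10^-4 / 0.02013 = 29.51 mmol/kg
[CO3²⁻] = α₂·DIC; α₂ = 0.03836, so [CO3²⁻] = 0.03836 × 29.51 = 1.13 mmol/kg

[CO3²⁻] = 1.13 mmol/kg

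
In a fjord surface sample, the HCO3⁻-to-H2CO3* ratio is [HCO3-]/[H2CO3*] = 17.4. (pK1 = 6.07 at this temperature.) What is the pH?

From K1 = [H⁺][HCO3-]/[H2CO3*]:  pH = pK1 + log₁₀([HCO3-]/[H2CO3*])
log₁₀(17.4) = +1.241
pH = 6.07 + (+1.241) = 7.31

pH = 7.31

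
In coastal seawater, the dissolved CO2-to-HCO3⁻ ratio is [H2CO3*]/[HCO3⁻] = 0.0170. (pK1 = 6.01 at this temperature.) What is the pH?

pH = 7.78

From K1 = [H⁺][HCO3⁻]/[H2CO3*]:  pH = pK1 − log₁₀([H2CO3*]/[HCO3⁻])
log₁₀(0.0170) = -1.770
pH = 6.01 − (-1.770) = 7.78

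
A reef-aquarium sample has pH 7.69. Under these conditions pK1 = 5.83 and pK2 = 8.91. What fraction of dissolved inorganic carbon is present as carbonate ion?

α₂ = 0.0561

α₂ = 1 / (1 + [H⁺]/K2 + [H⁺]²/(K1K2)) = 1 / (1 + 10^+1.22 + 10^-0.64)
   = 1 / (1 + 16.596 + 0.22909) = 1/17.825 = 0.05610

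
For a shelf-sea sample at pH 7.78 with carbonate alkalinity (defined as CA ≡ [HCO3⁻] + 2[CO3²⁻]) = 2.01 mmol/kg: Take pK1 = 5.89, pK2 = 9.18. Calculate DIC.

CA = [HCO3⁻] + 2[CO3²⁻] = (α₁ + 2α₂)·DIC
At pH 7.78: [H⁺]/K1 = 10^-1.89 = 0.012882, K2/[H⁺] = 10^-1.40 = 0.039811
α₁ = 1/(1 + 0.012882 + 0.039811) = 1/1.0527 = 0.9499; α₂ = α₁·K2/[H⁺] = 0.03782
α₁ + 2α₂ = 1.0256
DIC = CA / (α₁ + 2α₂) = 2.01 / 1.0256 = 1.96 mmol/kg

DIC = 1.96 mmol/kg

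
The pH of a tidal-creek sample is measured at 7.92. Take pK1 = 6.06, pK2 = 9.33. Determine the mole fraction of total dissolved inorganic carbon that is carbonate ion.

α₂ = 1 / (1 + [H⁺]/K2 + [H⁺]²/(K1K2)) = 1 / (1 + 10^+1.41 + 10^-0.45)
   = 1 / (1 + 25.704 + 0.35481) = 1/27.059 = 0.03696

α₂ = 0.0370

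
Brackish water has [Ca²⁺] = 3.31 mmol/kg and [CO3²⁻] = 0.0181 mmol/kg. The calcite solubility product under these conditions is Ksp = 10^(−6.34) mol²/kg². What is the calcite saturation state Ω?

Ω = 0.131

Ksp = 10^(−6.34) = 4.571×10^-7
Ω = [Ca²⁺][CO3²⁻]/Ksp = (3.31×10^-3)(0.0181×10^-3) / 4.571×10^-7 = 0.131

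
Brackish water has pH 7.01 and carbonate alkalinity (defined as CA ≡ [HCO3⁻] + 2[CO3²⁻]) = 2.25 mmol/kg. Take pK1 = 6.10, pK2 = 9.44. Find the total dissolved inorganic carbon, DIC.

DIC = 2.52 mmol/kg

CA = [HCO3⁻] + 2[CO3²⁻] = (α₁ + 2α₂)·DIC
At pH 7.01: [H⁺]/K1 = 10^-0.91 = 0.12303, K2/[H⁺] = 10^-2.43 = 0.0037154
α₁ = 1/(1 + 0.12303 + 0.0037154) = 1/1.1267 = 0.8875; α₂ = α₁·K2/[H⁺] = 0.003297
α₁ + 2α₂ = 0.8941
DIC = CA / (α₁ + 2α₂) = 2.25 / 0.8941 = 2.52 mmol/kg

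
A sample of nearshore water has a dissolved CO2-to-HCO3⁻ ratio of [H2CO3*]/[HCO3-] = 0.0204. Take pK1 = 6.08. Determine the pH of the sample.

From K1 = [H⁺][HCO3-]/[H2CO3*]:  pH = pK1 − log₁₀([H2CO3*]/[HCO3-])
log₁₀(0.0204) = -1.690
pH = 6.08 − (-1.690) = 7.77

pH = 7.77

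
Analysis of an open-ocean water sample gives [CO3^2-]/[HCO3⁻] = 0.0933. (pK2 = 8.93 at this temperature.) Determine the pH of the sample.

pH = 7.90

From K2 = [H⁺][CO3^2-]/[HCO3⁻]:  pH = pK2 + log₁₀([CO3^2-]/[HCO3⁻])
log₁₀(0.0933) = -1.030
pH = 8.93 + (-1.030) = 7.90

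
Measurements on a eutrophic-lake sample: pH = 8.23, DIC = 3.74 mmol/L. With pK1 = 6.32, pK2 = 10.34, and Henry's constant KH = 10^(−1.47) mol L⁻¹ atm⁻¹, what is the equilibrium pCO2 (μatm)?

α₀ = 1 / (1 + K1/[H⁺] + K1K2/[H⁺]²) = 1 / (1 + 10^+1.91 + 10^-0.20)
   = 1 / (1 + 81.283 + 0.63096) = 1/82.914 = 0.01206
[CO2*] = α₀ × DIC = 0.01206 × 3.74 = 0.04511 mmol/L
pCO2 = [CO2*]/KH = 4.511×10^-5 / 3.388×10^-2 = 1330 μatm

pCO2 = 1330 μatm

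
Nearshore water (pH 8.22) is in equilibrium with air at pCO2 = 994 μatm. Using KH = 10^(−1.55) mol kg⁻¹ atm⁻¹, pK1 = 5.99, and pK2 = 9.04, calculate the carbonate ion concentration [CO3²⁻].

[CO2*] = KH · pCO2 = 10^(−1.55) × 994×10^-6 = 2.801×10^-5 mol/kg
α₀ = 1/(1 + K1/[H⁺] + K1K2/[H⁺]²) = 1/(1 + 10^+2.23 + 10^+1.41) = 0.005088
DIC = [CO2*]/α₀ = 2.801×10^-5 / 0.005088 = 5.506 mmol/kg
[CO3²⁻] = α₂·DIC; α₂ = 0.1308, so [CO3²⁻] = 0.1308 × 5.506 = 0.720 mmol/kg

[CO3²⁻] = 0.720 mmol/kg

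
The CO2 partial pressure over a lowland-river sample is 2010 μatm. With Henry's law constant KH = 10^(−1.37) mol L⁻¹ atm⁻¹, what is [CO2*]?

KH = 10^(−1.37) = 4.266×10^-2 mol L⁻¹ atm⁻¹
[CO2*] = KH · pCO2 = 4.266×10^-2 × 2010×10^-6 atm = 8.57×10^-5 mol/L

[CO2*] = 85.7 μmol/L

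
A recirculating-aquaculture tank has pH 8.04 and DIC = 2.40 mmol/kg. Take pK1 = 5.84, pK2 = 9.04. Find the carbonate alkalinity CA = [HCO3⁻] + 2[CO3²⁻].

CA = 2.60 mmol/kg

CA = [HCO3⁻] + 2[CO3²⁻] = (α₁ + 2α₂)·DIC
At pH 8.04: [H⁺]/K1 = 10^-2.20 = 0.0063096, K2/[H⁺] = 10^-1.00 = 0.10000
α₁ = 1/(1 + 0.0063096 + 0.10000) = 1/1.1063 = 0.9039; α₂ = α₁·K2/[H⁺] = 0.09039
α₁ + 2α₂ = 1.0847
CA = 1.0847 × 2.40 = 2.60 mmol/kg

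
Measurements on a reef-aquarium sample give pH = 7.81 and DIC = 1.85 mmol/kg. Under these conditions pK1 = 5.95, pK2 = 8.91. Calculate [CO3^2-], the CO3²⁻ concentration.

α₂ = 1 / (1 + [H⁺]/K2 + [H⁺]²/(K1K2)) = 1 / (1 + 10^+1.10 + 10^-0.76)
   = 1 / (1 + 12.589 + 0.17378) = 1/13.763 = 0.07266
[CO3²⁻] = α₂ × DIC = 0.07266 × 1.85 = 0.134 mmol/kg

[CO3²⁻] = 0.134 mmol/kg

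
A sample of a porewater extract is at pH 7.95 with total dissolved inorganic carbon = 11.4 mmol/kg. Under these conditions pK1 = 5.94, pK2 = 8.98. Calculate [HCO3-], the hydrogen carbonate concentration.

α₁ = 1 / (1 + [H⁺]/K1 + K2/[H⁺]) = 1 / (1 + 10^-2.01 + 10^-1.03)
   = 1 / (1 + 0.0097724 + 0.093325) = 1/1.1031 = 0.9065
[HCO3⁻] = α₁ × DIC = 0.9065 × 11.4 = 10.3 mmol/kg

[HCO3⁻] = 10.3 mmol/kg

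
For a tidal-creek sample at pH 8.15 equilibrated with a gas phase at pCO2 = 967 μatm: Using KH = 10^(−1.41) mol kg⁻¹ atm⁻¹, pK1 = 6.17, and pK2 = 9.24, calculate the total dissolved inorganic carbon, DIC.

[CO2*] = KH · pCO2 = 10^(−1.41) × 967×10^-6 = 3.762×10^-5 mol/kg
α₀ = 1/(1 + K1/[H⁺] + K1K2/[H⁺]²) = 1/(1 + 10^+1.98 + 10^+0.89) = 0.009591
DIC = [CO2*]/α₀ = 3.762×10^-5 / 0.009591 = 3.92 mmol/kg

DIC = 3.92 mmol/kg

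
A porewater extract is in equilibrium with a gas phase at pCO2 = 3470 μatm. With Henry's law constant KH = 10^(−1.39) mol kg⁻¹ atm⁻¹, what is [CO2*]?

KH = 10^(−1.39) = 4.074×10^-2 mol kg⁻¹ atm⁻¹
[CO2*] = KH · pCO2 = 4.074×10^-2 × 3470×10^-6 atm = 1.41×10^-4 mol/kg

[CO2*] = 141 μmol/kg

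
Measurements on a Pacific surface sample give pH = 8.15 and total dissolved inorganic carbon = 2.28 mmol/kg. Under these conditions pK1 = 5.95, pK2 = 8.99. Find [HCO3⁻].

α₁ = 1 / (1 + [H⁺]/K1 + K2/[H⁺]) = 1 / (1 + 10^-2.20 + 10^-0.84)
   = 1 / (1 + 0.0063096 + 0.14454) = 1/1.1509 = 0.8689
[HCO3⁻] = α₁ × DIC = 0.8689 × 2.28 = 1.98 mmol/kg

[HCO3⁻] = 1.98 mmol/kg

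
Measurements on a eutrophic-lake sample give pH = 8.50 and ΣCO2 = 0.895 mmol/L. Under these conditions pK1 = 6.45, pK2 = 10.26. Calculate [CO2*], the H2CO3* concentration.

[CO2*] = 7.77 μmol/L

α₀ = 1 / (1 + K1/[H⁺] + K1K2/[H⁺]²) = 1 / (1 + 10^+2.05 + 10^+0.29)
   = 1 / (1 + 112.20 + 1.9498) = 1/115.15 = 0.008684
[CO2*] = α₀ × DIC = 0.008684 × 0.895 = 0.00777 mmol/L = 7.77 μmol/L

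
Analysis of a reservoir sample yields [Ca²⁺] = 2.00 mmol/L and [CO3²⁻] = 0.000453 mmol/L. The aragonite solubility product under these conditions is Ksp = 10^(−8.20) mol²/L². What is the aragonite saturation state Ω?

Ω = 0.144

Ksp = 10^(−8.20) = 6.310×10^-9
Ω = [Ca²⁺][CO3²⁻]/Ksp = (2.00×10^-3)(0.000453×10^-3) / 6.310×10^-9 = 0.144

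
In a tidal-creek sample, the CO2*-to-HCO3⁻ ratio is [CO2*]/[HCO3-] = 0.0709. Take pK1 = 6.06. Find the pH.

pH = 7.21

From K1 = [H⁺][HCO3-]/[CO2*]:  pH = pK1 − log₁₀([CO2*]/[HCO3-])
log₁₀(0.0709) = -1.149
pH = 6.06 − (-1.149) = 7.21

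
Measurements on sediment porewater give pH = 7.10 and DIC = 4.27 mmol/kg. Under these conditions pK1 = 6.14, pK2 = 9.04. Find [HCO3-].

α₁ = 1 / (1 + [H⁺]/K1 + K2/[H⁺]) = 1 / (1 + 10^-0.96 + 10^-1.94)
   = 1 / (1 + 0.10965 + 0.011482) = 1/1.1211 = 0.8920
[HCO3⁻] = α₁ × DIC = 0.8920 × 4.27 = 3.81 mmol/kg

[HCO3⁻] = 3.81 mmol/kg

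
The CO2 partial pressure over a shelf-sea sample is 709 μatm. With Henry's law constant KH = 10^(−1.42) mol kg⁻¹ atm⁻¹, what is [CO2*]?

KH = 10^(−1.42) = 3.802×10^-2 mol kg⁻¹ atm⁻¹
[CO2*] = KH · pCO2 = 3.802×10^-2 × 709×10^-6 atm = 2.70×10^-5 mol/kg

[CO2*] = 27.0 μmol/kg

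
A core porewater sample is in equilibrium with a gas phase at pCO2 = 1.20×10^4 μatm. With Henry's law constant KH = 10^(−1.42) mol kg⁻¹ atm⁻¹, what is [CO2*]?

[CO2*] = 456 μmol/kg

KH = 10^(−1.42) = 3.802×10^-2 mol kg⁻¹ atm⁻¹
[CO2*] = KH · pCO2 = 3.802×10^-2 × 1.20×10^4×10^-6 atm = 4.56×10^-4 mol/kg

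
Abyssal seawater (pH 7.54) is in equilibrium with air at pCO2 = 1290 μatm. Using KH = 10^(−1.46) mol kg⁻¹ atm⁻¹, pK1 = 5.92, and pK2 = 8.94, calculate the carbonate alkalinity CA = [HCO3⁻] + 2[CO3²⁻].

[CO2*] = KH · pCO2 = 10^(−1.46) × 1290×10^-6 = 4.473×10^-5 mol/kg
α₀ = 1/(1 + K1/[H⁺] + K1K2/[H⁺]²) = 1/(1 + 10^+1.62 + 10^+0.22) = 0.02255
DIC = [CO2*]/α₀ = 4.473×10^-5 / 0.02255 = 1.984 mmol/kg
CA = (α₁ + 2α₂)·DIC = (0.9400 + 2×0.03742) × 1.984 = 2.01 mmol/kg

CA = 2.01 mmol/kg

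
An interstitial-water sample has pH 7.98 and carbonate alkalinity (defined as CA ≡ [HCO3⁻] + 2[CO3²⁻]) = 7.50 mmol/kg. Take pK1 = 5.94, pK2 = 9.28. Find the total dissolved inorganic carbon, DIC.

DIC = 7.22 mmol/kg

CA = [HCO3⁻] + 2[CO3²⁻] = (α₁ + 2α₂)·DIC
At pH 7.98: [H⁺]/K1 = 10^-2.04 = 0.0091201, K2/[H⁺] = 10^-1.30 = 0.050119
α₁ = 1/(1 + 0.0091201 + 0.050119) = 1/1.0592 = 0.9441; α₂ = α₁·K2/[H⁺] = 0.04732
α₁ + 2α₂ = 1.0387
DIC = CA / (α₁ + 2α₂) = 7.50 / 1.0387 = 7.22 mmol/kg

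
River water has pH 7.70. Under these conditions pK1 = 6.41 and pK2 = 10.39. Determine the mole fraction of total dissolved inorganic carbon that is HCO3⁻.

α₁ = 1 / (1 + [H⁺]/K1 + K2/[H⁺]) = 1 / (1 + 10^-1.29 + 10^-2.69)
   = 1 / (1 + 0.051286 + 0.0020417) = 1/1.0533 = 0.9494

α₁ = 0.949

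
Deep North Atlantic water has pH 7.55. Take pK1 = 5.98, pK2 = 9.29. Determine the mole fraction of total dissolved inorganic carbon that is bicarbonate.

α₁ = 0.957

α₁ = 1 / (1 + [H⁺]/K1 + K2/[H⁺]) = 1 / (1 + 10^-1.57 + 10^-1.74)
   = 1 / (1 + 0.026915 + 0.018197) = 1/1.0451 = 0.9568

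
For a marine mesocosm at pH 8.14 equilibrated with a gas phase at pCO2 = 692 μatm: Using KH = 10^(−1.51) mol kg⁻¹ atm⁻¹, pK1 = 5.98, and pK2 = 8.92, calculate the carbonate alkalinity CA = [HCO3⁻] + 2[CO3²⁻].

[CO2*] = KH · pCO2 = 10^(−1.51) × 692×10^-6 = 2.138×10^-5 mol/kg
α₀ = 1/(1 + K1/[H⁺] + K1K2/[H⁺]²) = 1/(1 + 10^+2.16 + 10^+1.38) = 0.005899
DIC = [CO2*]/α₀ = 2.138×10^-5 / 0.005899 = 3.625 mmol/kg
CA = (α₁ + 2α₂)·DIC = (0.8526 + 2×0.1415) × 3.625 = 4.12 mmol/kg

CA = 4.12 mmol/kg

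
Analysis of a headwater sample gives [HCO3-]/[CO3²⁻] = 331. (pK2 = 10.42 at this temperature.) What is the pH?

From K2 = [H⁺][CO3²⁻]/[HCO3-]:  pH = pK2 − log₁₀([HCO3-]/[CO3²⁻])
log₁₀(331) = +2.520
pH = 10.42 − (+2.520) = 7.90

pH = 7.90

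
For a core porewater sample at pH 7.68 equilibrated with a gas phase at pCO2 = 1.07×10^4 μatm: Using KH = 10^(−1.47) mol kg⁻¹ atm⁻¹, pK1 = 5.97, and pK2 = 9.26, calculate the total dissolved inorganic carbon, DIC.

[CO2*] = KH · pCO2 = 10^(−1.47) × 1.07×10^4×10^-6 = 3.626×10^-4 mol/kg
α₀ = 1/(1 + K1/[H⁺] + K1K2/[H⁺]²) = 1/(1 + 10^+1.71 + 10^+0.13) = 0.01864
DIC = [CO2*]/α₀ = 3.626×10^-4 / 0.01864 = 19.4 mmol/kg

DIC = 19.4 mmol/kg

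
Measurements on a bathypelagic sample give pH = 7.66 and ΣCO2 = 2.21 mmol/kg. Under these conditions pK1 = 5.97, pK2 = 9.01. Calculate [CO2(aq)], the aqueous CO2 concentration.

α₀ = 1 / (1 + K1/[H⁺] + K1K2/[H⁺]²) = 1 / (1 + 10^+1.69 + 10^+0.34)
   = 1 / (1 + 48.978 + 2.1878) = 1/52.166 = 0.01917
[CO2*] = α₀ × DIC = 0.01917 × 2.21 = 0.0424 mmol/kg

[CO2*] = 0.0424 mmol/kg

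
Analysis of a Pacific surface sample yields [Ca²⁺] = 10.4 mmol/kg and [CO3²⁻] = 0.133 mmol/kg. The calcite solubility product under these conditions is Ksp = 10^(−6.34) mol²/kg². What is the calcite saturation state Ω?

Ksp = 10^(−6.34) = 4.571×10^-7
Ω = [Ca²⁺][CO3²⁻]/Ksp = (10.4×10^-3)(0.133×10^-3) / 4.571×10^-7 = 3.03

Ω = 3.03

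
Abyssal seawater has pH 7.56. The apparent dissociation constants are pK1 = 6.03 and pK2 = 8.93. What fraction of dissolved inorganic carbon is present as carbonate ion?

α₂ = 1 / (1 + [H⁺]/K2 + [H⁺]²/(K1K2)) = 1 / (1 + 10^+1.37 + 10^-0.16)
   = 1 / (1 + 23.442 + 0.69183) = 1/25.134 = 0.03979

α₂ = 0.0398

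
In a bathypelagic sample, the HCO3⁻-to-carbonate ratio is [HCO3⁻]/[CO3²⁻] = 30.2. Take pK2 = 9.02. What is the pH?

pH = 7.54

From K2 = [H⁺][CO3²⁻]/[HCO3⁻]:  pH = pK2 − log₁₀([HCO3⁻]/[CO3²⁻])
log₁₀(30.2) = +1.480
pH = 9.02 − (+1.480) = 7.54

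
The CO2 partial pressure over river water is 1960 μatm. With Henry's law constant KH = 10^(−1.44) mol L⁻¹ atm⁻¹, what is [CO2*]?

[CO2*] = 71.2 μmol/L

KH = 10^(−1.44) = 3.631×10^-2 mol L⁻¹ atm⁻¹
[CO2*] = KH · pCO2 = 3.631×10^-2 × 1960×10^-6 atm = 7.12×10^-5 mol/L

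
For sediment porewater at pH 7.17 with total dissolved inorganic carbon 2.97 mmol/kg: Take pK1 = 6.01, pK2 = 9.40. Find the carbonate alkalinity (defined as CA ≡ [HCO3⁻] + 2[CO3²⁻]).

CA = 2.80 mmol/kg

CA = [HCO3⁻] + 2[CO3²⁻] = (α₁ + 2α₂)·DIC
At pH 7.17: [H⁺]/K1 = 10^-1.16 = 0.069183, K2/[H⁺] = 10^-2.23 = 0.0058884
α₁ = 1/(1 + 0.069183 + 0.0058884) = 1/1.0751 = 0.9302; α₂ = α₁·K2/[H⁺] = 0.005477
α₁ + 2α₂ = 0.9411
CA = 0.9411 × 2.97 = 2.80 mmol/kg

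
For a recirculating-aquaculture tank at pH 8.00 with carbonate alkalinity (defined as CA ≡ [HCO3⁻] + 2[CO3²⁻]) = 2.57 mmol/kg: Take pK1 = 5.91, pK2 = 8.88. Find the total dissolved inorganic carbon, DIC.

DIC = 2.32 mmol/kg

CA = [HCO3⁻] + 2[CO3²⁻] = (α₁ + 2α₂)·DIC
At pH 8.00: [H⁺]/K1 = 10^-2.09 = 0.0081283, K2/[H⁺] = 10^-0.88 = 0.13183
α₁ = 1/(1 + 0.0081283 + 0.13183) = 1/1.1400 = 0.8772; α₂ = α₁·K2/[H⁺] = 0.1156
α₁ + 2α₂ = 1.1085
DIC = CA / (α₁ + 2α₂) = 2.57 / 1.1085 = 2.32 mmol/kg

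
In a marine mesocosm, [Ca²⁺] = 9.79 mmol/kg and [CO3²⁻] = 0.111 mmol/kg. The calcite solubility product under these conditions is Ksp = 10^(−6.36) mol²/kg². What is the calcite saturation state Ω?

Ω = 2.49

Ksp = 10^(−6.36) = 4.365×10^-7
Ω = [Ca²⁺][CO3²⁻]/Ksp = (9.79×10^-3)(0.111×10^-3) / 4.365×10^-7 = 2.49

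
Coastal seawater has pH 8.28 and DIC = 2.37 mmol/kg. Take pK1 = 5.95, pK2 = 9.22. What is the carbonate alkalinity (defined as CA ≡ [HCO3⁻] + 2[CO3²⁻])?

CA = [HCO3⁻] + 2[CO3²⁻] = (α₁ + 2α₂)·DIC
At pH 8.28: [H⁺]/K1 = 10^-2.33 = 0.0046774, K2/[H⁺] = 10^-0.94 = 0.11482
α₁ = 1/(1 + 0.0046774 + 0.11482) = 1/1.1195 = 0.8933; α₂ = α₁·K2/[H⁺] = 0.1026
α₁ + 2α₂ = 1.0984
CA = 1.0984 × 2.37 = 2.60 mmol/kg

CA = 2.60 mmol/kg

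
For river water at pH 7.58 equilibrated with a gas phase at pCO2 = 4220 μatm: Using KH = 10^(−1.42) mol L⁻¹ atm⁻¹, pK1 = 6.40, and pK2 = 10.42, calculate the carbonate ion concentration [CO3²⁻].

[CO3²⁻] = 3.51 μmol/L

[CO2*] = KH · pCO2 = 10^(−1.42) × 4220×10^-6 = 1.604×10^-4 mol/L
α₀ = 1/(1 + K1/[H⁺] + K1K2/[H⁺]²) = 1/(1 + 10^+1.18 + 10^-1.66) = 0.06189
DIC = [CO2*]/α₀ = 1.604×10^-4 / 0.06189 = 2.592 mmol/L
[CO3²⁻] = α₂·DIC; α₂ = 0.001354, so [CO3²⁻] = 0.001354 × 2.592 = 0.00351 mmol/L = 3.51 μmol/L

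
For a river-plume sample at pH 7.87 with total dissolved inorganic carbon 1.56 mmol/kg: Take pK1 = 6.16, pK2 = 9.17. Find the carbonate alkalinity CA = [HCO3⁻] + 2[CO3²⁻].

CA = 1.60 mmol/kg

CA = [HCO3⁻] + 2[CO3²⁻] = (α₁ + 2α₂)·DIC
At pH 7.87: [H⁺]/K1 = 10^-1.71 = 0.019498, K2/[H⁺] = 10^-1.30 = 0.050119
α₁ = 1/(1 + 0.019498 + 0.050119) = 1/1.0696 = 0.9349; α₂ = α₁·K2/[H⁺] = 0.04686
α₁ + 2α₂ = 1.0286
CA = 1.0286 × 1.56 = 1.60 mmol/kg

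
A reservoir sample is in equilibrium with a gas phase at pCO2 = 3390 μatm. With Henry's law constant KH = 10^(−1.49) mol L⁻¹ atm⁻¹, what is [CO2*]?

KH = 10^(−1.49) = 3.236×10^-2 mol L⁻¹ atm⁻¹
[CO2*] = KH · pCO2 = 3.236×10^-2 × 3390×10^-6 atm = 1.10×10^-4 mol/L

[CO2*] = 110 μmol/L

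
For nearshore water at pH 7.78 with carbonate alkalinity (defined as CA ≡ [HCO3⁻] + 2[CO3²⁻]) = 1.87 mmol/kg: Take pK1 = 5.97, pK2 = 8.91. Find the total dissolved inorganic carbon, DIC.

CA = [HCO3⁻] + 2[CO3²⁻] = (α₁ + 2α₂)·DIC
At pH 7.78: [H⁺]/K1 = 10^-1.81 = 0.015488, K2/[H⁺] = 10^-1.13 = 0.074131
α₁ = 1/(1 + 0.015488 + 0.074131) = 1/1.0896 = 0.9178; α₂ = α₁·K2/[H⁺] = 0.06803
α₁ + 2α₂ = 1.0538
DIC = CA / (α₁ + 2α₂) = 1.87 / 1.0538 = 1.77 mmol/kg

DIC = 1.77 mmol/kg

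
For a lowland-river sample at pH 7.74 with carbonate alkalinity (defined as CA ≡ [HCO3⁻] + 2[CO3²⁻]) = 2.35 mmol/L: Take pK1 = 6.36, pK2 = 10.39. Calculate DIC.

CA = [HCO3⁻] + 2[CO3²⁻] = (α₁ + 2α₂)·DIC
At pH 7.74: [H⁺]/K1 = 10^-1.38 = 0.041687, K2/[H⁺] = 10^-2.65 = 0.0022387
α₁ = 1/(1 + 0.041687 + 0.0022387) = 1/1.0439 = 0.9579; α₂ = α₁·K2/[H⁺] = 0.002145
α₁ + 2α₂ = 0.9622
DIC = CA / (α₁ + 2α₂) = 2.35 / 0.9622 = 2.44 mmol/L

DIC = 2.44 mmol/L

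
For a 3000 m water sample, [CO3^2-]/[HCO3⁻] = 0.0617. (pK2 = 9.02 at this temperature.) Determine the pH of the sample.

From K2 = [H⁺][CO3^2-]/[HCO3⁻]:  pH = pK2 + log₁₀([CO3^2-]/[HCO3⁻])
log₁₀(0.0617) = -1.210
pH = 9.02 + (-1.210) = 7.81

pH = 7.81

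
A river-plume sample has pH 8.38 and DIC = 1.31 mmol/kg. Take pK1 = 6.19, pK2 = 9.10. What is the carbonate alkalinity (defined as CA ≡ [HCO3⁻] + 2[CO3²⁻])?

CA = [HCO3⁻] + 2[CO3²⁻] = (α₁ + 2α₂)·DIC
At pH 8.38: [H⁺]/K1 = 10^-2.19 = 0.0064565, K2/[H⁺] = 10^-0.72 = 0.19055
α₁ = 1/(1 + 0.0064565 + 0.19055) = 1/1.1970 = 0.8354; α₂ = α₁·K2/[H⁺] = 0.1592
α₁ + 2α₂ = 1.1538
CA = 1.1538 × 1.31 = 1.51 mmol/kg

CA = 1.51 mmol/kg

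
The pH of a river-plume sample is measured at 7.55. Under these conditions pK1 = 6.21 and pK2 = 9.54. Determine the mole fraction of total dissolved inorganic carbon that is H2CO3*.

α₀ = 1 / (1 + K1/[H⁺] + K1K2/[H⁺]²) = 1 / (1 + 10^+1.34 + 10^-0.65)
   = 1 / (1 + 21.878 + 0.22387) = 1/23.101 = 0.04329

α₀ = 0.0433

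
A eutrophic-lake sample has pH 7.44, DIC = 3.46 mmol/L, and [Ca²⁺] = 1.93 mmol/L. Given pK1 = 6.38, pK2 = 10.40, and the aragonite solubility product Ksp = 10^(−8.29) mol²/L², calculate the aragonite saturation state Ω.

Ω = 1.31

α₂ = 1 / (1 + [H⁺]/K2 + [H⁺]²/(K1K2)) = 1 / (1 + 10^+2.96 + 10^+1.90)
   = 1 / (1 + 912.01 + 79.433) = 1/992.44 = 0.001008
[CO3²⁻] = α₂ × DIC = 0.001008 × 3.46 = 0.003486 mmol/L = 3.486 μmol/L
Ksp = 10^(−8.29) = 5.129×10^-9
Ω = [Ca²⁺][CO3²⁻]/Ksp = (1.93×10^-3)(3.486×10^-6) / 5.129×10^-9 = 1.31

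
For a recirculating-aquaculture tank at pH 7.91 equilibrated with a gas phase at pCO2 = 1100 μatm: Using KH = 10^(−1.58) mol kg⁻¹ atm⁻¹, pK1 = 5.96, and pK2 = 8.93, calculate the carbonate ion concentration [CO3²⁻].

[CO3²⁻] = 0.246 mmol/kg

[CO2*] = KH · pCO2 = 10^(−1.58) × 1100×10^-6 = 2.893×10^-5 mol/kg
α₀ = 1/(1 + K1/[H⁺] + K1K2/[H⁺]²) = 1/(1 + 10^+1.95 + 10^+0.93) = 0.01014
DIC = [CO2*]/α₀ = 2.893×10^-5 / 0.01014 = 2.854 mmol/kg
[CO3²⁻] = α₂·DIC; α₂ = 0.08629, so [CO3²⁻] = 0.08629 × 2.854 = 0.246 mmol/kg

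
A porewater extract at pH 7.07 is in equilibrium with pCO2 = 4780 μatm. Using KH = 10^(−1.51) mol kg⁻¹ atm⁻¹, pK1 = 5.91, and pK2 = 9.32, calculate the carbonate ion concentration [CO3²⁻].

[CO2*] = KH · pCO2 = 10^(−1.51) × 4780×10^-6 = 1.477×10^-4 mol/kg
α₀ = 1/(1 + K1/[H⁺] + K1K2/[H⁺]²) = 1/(1 + 10^+1.16 + 10^-1.09) = 0.06437
DIC = [CO2*]/α₀ = 1.477×10^-4 / 0.06437 = 2.295 mmol/kg
[CO3²⁻] = α₂·DIC; α₂ = 0.005232, so [CO3²⁻] = 0.005232 × 2.295 = 0.0120 mmol/kg = 12.0 μmol/kg

[CO3²⁻] = 12.0 μmol/kg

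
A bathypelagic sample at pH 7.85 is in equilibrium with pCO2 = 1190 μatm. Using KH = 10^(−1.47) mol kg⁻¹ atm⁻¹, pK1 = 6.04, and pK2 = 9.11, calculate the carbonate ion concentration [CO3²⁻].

[CO3²⁻] = 0.143 mmol/kg

[CO2*] = KH · pCO2 = 10^(−1.47) × 1190×10^-6 = 4.032×10^-5 mol/kg
α₀ = 1/(1 + K1/[H⁺] + K1K2/[H⁺]²) = 1/(1 + 10^+1.81 + 10^+0.55) = 0.01447
DIC = [CO2*]/α₀ = 4.032×10^-5 / 0.01447 = 2.787 mmol/kg
[CO3²⁻] = α₂·DIC; α₂ = 0.05134, so [CO3²⁻] = 0.05134 × 2.787 = 0.143 mmol/kg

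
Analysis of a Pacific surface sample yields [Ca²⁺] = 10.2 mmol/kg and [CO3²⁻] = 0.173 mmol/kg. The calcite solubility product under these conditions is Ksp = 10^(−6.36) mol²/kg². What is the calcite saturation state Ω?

Ω = 4.04

Ksp = 10^(−6.36) = 4.365×10^-7
Ω = [Ca²⁺][CO3²⁻]/Ksp = (10.2×10^-3)(0.173×10^-3) / 4.365×10^-7 = 4.04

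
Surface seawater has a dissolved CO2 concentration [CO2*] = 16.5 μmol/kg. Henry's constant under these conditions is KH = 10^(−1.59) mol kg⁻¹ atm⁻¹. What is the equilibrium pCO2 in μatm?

pCO2 = 642 μatm

KH = 10^(−1.59) = 2.570×10^-2 mol kg⁻¹ atm⁻¹
pCO2 = [CO2*]/KH = 16.5×10^-6 / 2.570×10^-2 = 6.42×10^-4 atm = 642 μatm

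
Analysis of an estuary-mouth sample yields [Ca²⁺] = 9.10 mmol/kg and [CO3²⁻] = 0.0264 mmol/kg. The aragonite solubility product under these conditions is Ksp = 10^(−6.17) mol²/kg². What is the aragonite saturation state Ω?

Ksp = 10^(−6.17) = 6.761×10^-7
Ω = [Ca²⁺][CO3²⁻]/Ksp = (9.10×10^-3)(0.0264×10^-3) / 6.761×10^-7 = 0.355

Ω = 0.355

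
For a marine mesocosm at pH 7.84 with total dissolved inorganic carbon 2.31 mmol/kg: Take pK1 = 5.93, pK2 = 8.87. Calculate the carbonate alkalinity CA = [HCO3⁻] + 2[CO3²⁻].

CA = 2.48 mmol/kg

CA = [HCO3⁻] + 2[CO3²⁻] = (α₁ + 2α₂)·DIC
At pH 7.84: [H⁺]/K1 = 10^-1.91 = 0.012303, K2/[H⁺] = 10^-1.03 = 0.093325
α₁ = 1/(1 + 0.012303 + 0.093325) = 1/1.1056 = 0.9045; α₂ = α₁·K2/[H⁺] = 0.08441
α₁ + 2α₂ = 1.0733
CA = 1.0733 × 2.31 = 2.48 mmol/kg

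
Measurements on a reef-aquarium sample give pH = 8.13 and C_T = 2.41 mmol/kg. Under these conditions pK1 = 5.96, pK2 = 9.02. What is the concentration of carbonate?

[CO3²⁻] = 0.273 mmol/kg

α₂ = 1 / (1 + [H⁺]/K2 + [H⁺]²/(K1K2)) = 1 / (1 + 10^+0.89 + 10^-1.28)
   = 1 / (1 + 7.7625 + 0.052481) = 1/8.8150 = 0.1134
[CO3²⁻] = α₂ × DIC = 0.1134 × 2.41 = 0.273 mmol/kg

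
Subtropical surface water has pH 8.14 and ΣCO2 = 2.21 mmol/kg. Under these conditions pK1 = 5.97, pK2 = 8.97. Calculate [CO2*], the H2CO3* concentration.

α₀ = 1 / (1 + K1/[H⁺] + K1K2/[H⁺]²) = 1 / (1 + 10^+2.17 + 10^+1.34)
   = 1 / (1 + 147.91 + 21.878) = 1/170.79 = 0.005855
[CO2*] = α₀ × DIC = 0.005855 × 2.21 = 0.0129 mmol/kg = 12.9 μmol/kg

[CO2*] = 12.9 μmol/kg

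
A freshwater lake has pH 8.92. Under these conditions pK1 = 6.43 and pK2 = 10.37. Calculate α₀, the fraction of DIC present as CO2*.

α₀ = 0.00312

α₀ = 1 / (1 + K1/[H⁺] + K1K2/[H⁺]²) = 1 / (1 + 10^+2.49 + 10^+1.04)
   = 1 / (1 + 309.03 + 10.965) = 1/320.99 = 0.003115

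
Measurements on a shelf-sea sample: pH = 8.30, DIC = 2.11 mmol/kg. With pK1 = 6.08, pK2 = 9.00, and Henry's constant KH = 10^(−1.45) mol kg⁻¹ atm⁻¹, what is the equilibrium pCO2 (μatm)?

α₀ = 1 / (1 + K1/[H⁺] + K1K2/[H⁺]²) = 1 / (1 + 10^+2.22 + 10^+1.52)
   = 1 / (1 + 165.96 + 33.113) = 1/200.07 = 0.004998
[CO2*] = α₀ × DIC = 0.004998 × 2.11 = 0.01055 mmol/kg = 10.55 μmol/kg
pCO2 = [CO2*]/KH = 1.055×10^-5 / 3.548×10^-2 = 297 μatm

pCO2 = 297 μatm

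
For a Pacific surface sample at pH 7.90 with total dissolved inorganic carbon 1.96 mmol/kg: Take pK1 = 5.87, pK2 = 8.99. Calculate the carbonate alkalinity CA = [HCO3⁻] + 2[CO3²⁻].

CA = [HCO3⁻] + 2[CO3²⁻] = (α₁ + 2α₂)·DIC
At pH 7.90: [H⁺]/K1 = 10^-2.03 = 0.0093325, K2/[H⁺] = 10^-1.09 = 0.081283
α₁ = 1/(1 + 0.0093325 + 0.081283) = 1/1.0906 = 0.9169; α₂ = α₁·K2/[H⁺] = 0.07453
α₁ + 2α₂ = 1.0660
CA = 1.0660 × 1.96 = 2.09 mmol/kg

CA = 2.09 mmol/kg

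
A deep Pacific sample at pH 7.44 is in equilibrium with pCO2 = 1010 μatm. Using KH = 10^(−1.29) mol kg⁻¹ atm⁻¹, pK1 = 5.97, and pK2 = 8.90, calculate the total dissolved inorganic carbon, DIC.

DIC = 1.63 mmol/kg

[CO2*] = KH · pCO2 = 10^(−1.29) × 1010×10^-6 = 5.180×10^-5 mol/kg
α₀ = 1/(1 + K1/[H⁺] + K1K2/[H⁺]²) = 1/(1 + 10^+1.47 + 10^+0.01) = 0.03171
DIC = [CO2*]/α₀ = 5.180×10^-5 / 0.03171 = 1.63 mmol/kg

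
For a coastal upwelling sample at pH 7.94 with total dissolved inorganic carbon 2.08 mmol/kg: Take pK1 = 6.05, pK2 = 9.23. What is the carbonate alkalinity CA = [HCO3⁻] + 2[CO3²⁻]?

CA = [HCO3⁻] + 2[CO3²⁻] = (α₁ + 2α₂)·DIC
At pH 7.94: [H⁺]/K1 = 10^-1.89 = 0.012882, K2/[H⁺] = 10^-1.29 = 0.051286
α₁ = 1/(1 + 0.012882 + 0.051286) = 1/1.0642 = 0.9397; α₂ = α₁·K2/[H⁺] = 0.04819
α₁ + 2α₂ = 1.0361
CA = 1.0361 × 2.08 = 2.16 mmol/kg

CA = 2.16 mmol/kg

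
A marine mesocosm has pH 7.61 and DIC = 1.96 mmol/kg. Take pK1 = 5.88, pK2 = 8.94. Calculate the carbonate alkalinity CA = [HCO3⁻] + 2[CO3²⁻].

CA = [HCO3⁻] + 2[CO3²⁻] = (α₁ + 2α₂)·DIC
At pH 7.61: [H⁺]/K1 = 10^-1.73 = 0.018621, K2/[H⁺] = 10^-1.33 = 0.046774
α₁ = 1/(1 + 0.018621 + 0.046774) = 1/1.0654 = 0.9386; α₂ = α₁·K2/[H⁺] = 0.04390
α₁ + 2α₂ = 1.0264
CA = 1.0264 × 1.96 = 2.01 mmol/kg

CA = 2.01 mmol/kg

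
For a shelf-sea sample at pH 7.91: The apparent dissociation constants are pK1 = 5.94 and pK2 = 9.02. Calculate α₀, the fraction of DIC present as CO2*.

α₀ = 0.00985

α₀ = 1 / (1 + K1/[H⁺] + K1K2/[H⁺]²) = 1 / (1 + 10^+1.97 + 10^+0.86)
   = 1 / (1 + 93.325 + 7.2444) = 1/101.57 = 0.009845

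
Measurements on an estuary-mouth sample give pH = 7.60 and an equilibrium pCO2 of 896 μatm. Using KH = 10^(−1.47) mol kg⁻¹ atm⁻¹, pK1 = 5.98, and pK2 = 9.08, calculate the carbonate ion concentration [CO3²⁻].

[CO3²⁻] = 0.0419 mmol/kg

[CO2*] = KH · pCO2 = 10^(−1.47) × 896×10^-6 = 3.036×10^-5 mol/kg
α₀ = 1/(1 + K1/[H⁺] + K1K2/[H⁺]²) = 1/(1 + 10^+1.62 + 10^+0.14) = 0.02269
DIC = [CO2*]/α₀ = 3.036×10^-5 / 0.02269 = 1.338 mmol/kg
[CO3²⁻] = α₂·DIC; α₂ = 0.03132, so [CO3²⁻] = 0.03132 × 1.338 = 0.0419 mmol/kg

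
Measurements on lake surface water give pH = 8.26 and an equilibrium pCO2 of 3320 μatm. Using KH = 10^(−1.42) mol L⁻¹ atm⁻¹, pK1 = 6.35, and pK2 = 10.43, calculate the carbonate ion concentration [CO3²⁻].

[CO3²⁻] = 0.0694 mmol/L

[CO2*] = KH · pCO2 = 10^(−1.42) × 3320×10^-6 = 1.262×10^-4 mol/L
α₀ = 1/(1 + K1/[H⁺] + K1K2/[H⁺]²) = 1/(1 + 10^+1.91 + 10^-0.26) = 0.01207
DIC = [CO2*]/α₀ = 1.262×10^-4 / 0.01207 = 10.46 mmol/L
[CO3²⁻] = α₂·DIC; α₂ = 0.006634, so [CO3²⁻] = 0.006634 × 10.46 = 0.0694 mmol/L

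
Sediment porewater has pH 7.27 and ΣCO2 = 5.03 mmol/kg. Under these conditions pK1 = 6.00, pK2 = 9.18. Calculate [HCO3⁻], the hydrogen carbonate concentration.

[HCO3⁻] = 4.72 mmol/kg

α₁ = 1 / (1 + [H⁺]/K1 + K2/[H⁺]) = 1 / (1 + 10^-1.27 + 10^-1.91)
   = 1 / (1 + 0.053703 + 0.012303) = 1/1.0660 = 0.9381
[HCO3⁻] = α₁ × DIC = 0.9381 × 5.03 = 4.72 mmol/kg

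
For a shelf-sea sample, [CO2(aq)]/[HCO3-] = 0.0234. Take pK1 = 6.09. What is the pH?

pH = 7.72

From K1 = [H⁺][HCO3-]/[CO2(aq)]:  pH = pK1 − log₁₀([CO2(aq)]/[HCO3-])
log₁₀(0.0234) = -1.631
pH = 6.09 − (-1.631) = 7.72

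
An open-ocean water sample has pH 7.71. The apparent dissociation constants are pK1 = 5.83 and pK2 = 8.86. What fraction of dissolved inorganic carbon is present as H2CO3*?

α₀ = 1 / (1 + K1/[H⁺] + K1K2/[H⁺]²) = 1 / (1 + 10^+1.88 + 10^+0.73)
   = 1 / (1 + 75.858 + 5.3703) = 1/82.228 = 0.01216

α₀ = 0.0122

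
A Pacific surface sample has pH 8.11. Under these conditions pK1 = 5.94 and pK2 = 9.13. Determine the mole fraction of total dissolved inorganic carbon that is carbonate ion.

α₂ = 1 / (1 + [H⁺]/K2 + [H⁺]²/(K1K2)) = 1 / (1 + 10^+1.02 + 10^-1.15)
   = 1 / (1 + 10.471 + 0.070795) = 1/11.542 = 0.08664

α₂ = 0.0866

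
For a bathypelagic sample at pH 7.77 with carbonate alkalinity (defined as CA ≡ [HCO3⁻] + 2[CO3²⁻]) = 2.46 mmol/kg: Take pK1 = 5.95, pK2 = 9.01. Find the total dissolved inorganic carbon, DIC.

DIC = 2.37 mmol/kg

CA = [HCO3⁻] + 2[CO3²⁻] = (α₁ + 2α₂)·DIC
At pH 7.77: [H⁺]/K1 = 10^-1.82 = 0.015136, K2/[H⁺] = 10^-1.24 = 0.057544
α₁ = 1/(1 + 0.015136 + 0.057544) = 1/1.0727 = 0.9322; α₂ = α₁·K2/[H⁺] = 0.05365
α₁ + 2α₂ = 1.0395
DIC = CA / (α₁ + 2α₂) = 2.46 / 1.0395 = 2.37 mmol/kg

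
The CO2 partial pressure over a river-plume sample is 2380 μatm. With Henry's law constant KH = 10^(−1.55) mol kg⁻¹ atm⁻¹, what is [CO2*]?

KH = 10^(−1.55) = 2.818×10^-2 mol kg⁻¹ atm⁻¹
[CO2*] = KH · pCO2 = 2.818×10^-2 × 2380×10^-6 atm = 6.71×10^-5 mol/kg

[CO2*] = 67.1 μmol/kg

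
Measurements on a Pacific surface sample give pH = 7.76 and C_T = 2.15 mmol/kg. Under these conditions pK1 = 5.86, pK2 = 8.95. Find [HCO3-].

[HCO3⁻] = 2.00 mmol/kg

α₁ = 1 / (1 + [H⁺]/K1 + K2/[H⁺]) = 1 / (1 + 10^-1.90 + 10^-1.19)
   = 1 / (1 + 0.012589 + 0.064565) = 1/1.0772 = 0.9284
[HCO3⁻] = α₁ × DIC = 0.9284 × 2.15 = 2.00 mmol/kg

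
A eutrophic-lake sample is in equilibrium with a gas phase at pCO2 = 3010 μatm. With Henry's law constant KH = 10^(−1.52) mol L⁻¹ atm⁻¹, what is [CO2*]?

KH = 10^(−1.52) = 3.020×10^-2 mol L⁻¹ atm⁻¹
[CO2*] = KH · pCO2 = 3.020×10^-2 × 3010×10^-6 atm = 9.09×10^-5 mol/L

[CO2*] = 90.9 μmol/L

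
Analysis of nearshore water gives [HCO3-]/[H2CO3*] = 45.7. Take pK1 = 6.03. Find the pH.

From K1 = [H⁺][HCO3-]/[H2CO3*]:  pH = pK1 + log₁₀([HCO3-]/[H2CO3*])
log₁₀(45.7) = +1.660
pH = 6.03 + (+1.660) = 7.69

pH = 7.69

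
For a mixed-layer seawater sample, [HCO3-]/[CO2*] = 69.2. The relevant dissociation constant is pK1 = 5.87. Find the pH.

pH = 7.71

From K1 = [H⁺][HCO3-]/[CO2*]:  pH = pK1 + log₁₀([HCO3-]/[CO2*])
log₁₀(69.2) = +1.840
pH = 5.87 + (+1.840) = 7.71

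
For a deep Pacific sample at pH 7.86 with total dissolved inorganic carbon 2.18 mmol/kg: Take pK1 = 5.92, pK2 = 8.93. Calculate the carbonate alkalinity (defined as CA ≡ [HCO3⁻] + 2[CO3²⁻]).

CA = 2.33 mmol/kg

CA = [HCO3⁻] + 2[CO3²⁻] = (α₁ + 2α₂)·DIC
At pH 7.86: [H⁺]/K1 = 10^-1.94 = 0.011482, K2/[H⁺] = 10^-1.07 = 0.085114
α₁ = 1/(1 + 0.011482 + 0.085114) = 1/1.0966 = 0.9119; α₂ = α₁·K2/[H⁺] = 0.07762
α₁ + 2α₂ = 1.0671
CA = 1.0671 × 2.18 = 2.33 mmol/kg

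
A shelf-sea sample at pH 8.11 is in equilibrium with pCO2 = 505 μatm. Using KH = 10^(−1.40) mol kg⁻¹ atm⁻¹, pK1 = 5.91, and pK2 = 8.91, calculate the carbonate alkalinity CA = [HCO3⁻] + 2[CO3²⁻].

CA = 4.20 mmol/kg

[CO2*] = KH · pCO2 = 10^(−1.40) × 505×10^-6 = 2.010×10^-5 mol/kg
α₀ = 1/(1 + K1/[H⁺] + K1K2/[H⁺]²) = 1/(1 + 10^+2.20 + 10^+1.40) = 0.005417
DIC = [CO2*]/α₀ = 2.010×10^-5 / 0.005417 = 3.711 mmol/kg
CA = (α₁ + 2α₂)·DIC = (0.8585 + 2×0.1361) × 3.711 = 4.20 mmol/kg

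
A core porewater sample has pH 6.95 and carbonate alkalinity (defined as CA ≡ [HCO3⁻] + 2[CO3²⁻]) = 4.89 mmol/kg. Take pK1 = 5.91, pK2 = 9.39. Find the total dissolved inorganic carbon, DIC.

DIC = 5.32 mmol/kg

CA = [HCO3⁻] + 2[CO3²⁻] = (α₁ + 2α₂)·DIC
At pH 6.95: [H⁺]/K1 = 10^-1.04 = 0.091201, K2/[H⁺] = 10^-2.44 = 0.0036308
α₁ = 1/(1 + 0.091201 + 0.0036308) = 1/1.0948 = 0.9134; α₂ = α₁·K2/[H⁺] = 0.003316
α₁ + 2α₂ = 0.9200
DIC = CA / (α₁ + 2α₂) = 4.89 / 0.9200 = 5.32 mmol/kg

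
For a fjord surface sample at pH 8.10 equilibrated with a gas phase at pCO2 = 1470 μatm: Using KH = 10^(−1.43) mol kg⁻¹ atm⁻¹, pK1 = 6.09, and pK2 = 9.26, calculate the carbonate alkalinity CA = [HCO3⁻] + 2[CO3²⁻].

CA = 6.36 mmol/kg

[CO2*] = KH · pCO2 = 10^(−1.43) × 1470×10^-6 = 5.462×10^-5 mol/kg
α₀ = 1/(1 + K1/[H⁺] + K1K2/[H⁺]²) = 1/(1 + 10^+2.01 + 10^+0.85) = 0.009057
DIC = [CO2*]/α₀ = 5.462×10^-5 / 0.009057 = 6.030 mmol/kg
CA = (α₁ + 2α₂)·DIC = (0.9268 + 2×0.06412) × 6.030 = 6.36 mmol/kg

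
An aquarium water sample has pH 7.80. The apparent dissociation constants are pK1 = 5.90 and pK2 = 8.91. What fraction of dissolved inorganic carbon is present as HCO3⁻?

α₁ = 0.917

α₁ = 1 / (1 + [H⁺]/K1 + K2/[H⁺]) = 1 / (1 + 10^-1.90 + 10^-1.11)
   = 1 / (1 + 0.012589 + 0.077625) = 1/1.0902 = 0.9173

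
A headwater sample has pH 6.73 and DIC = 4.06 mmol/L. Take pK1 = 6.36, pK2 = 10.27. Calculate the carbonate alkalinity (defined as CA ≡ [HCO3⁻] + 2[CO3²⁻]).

CA = [HCO3⁻] + 2[CO3²⁻] = (α₁ + 2α₂)·DIC
At pH 6.73: [H⁺]/K1 = 10^-0.37 = 0.42658, K2/[H⁺] = 10^-3.54 = 0.00028840
α₁ = 1/(1 + 0.42658 + 0.00028840) = 1/1.4269 = 0.7008; α₂ = α₁·K2/[H⁺] = 0.0002021
α₁ + 2α₂ = 0.7012
CA = 0.7012 × 4.06 = 2.85 mmol/L

CA = 2.85 mmol/L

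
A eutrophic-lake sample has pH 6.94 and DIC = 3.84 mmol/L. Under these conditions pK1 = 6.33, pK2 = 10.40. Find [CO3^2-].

[CO3²⁻] = 1.07 μmol/L

α₂ = 1 / (1 + [H⁺]/K2 + [H⁺]²/(K1K2)) = 1 / (1 + 10^+3.46 + 10^+2.85)
   = 1 / (1 + 2884.0 + 707.95) = 1/3593.0 = 0.0002783
[CO3²⁻] = α₂ × DIC = 0.0002783 × 3.84 = 0.00107 mmol/L = 1.07 μmol/L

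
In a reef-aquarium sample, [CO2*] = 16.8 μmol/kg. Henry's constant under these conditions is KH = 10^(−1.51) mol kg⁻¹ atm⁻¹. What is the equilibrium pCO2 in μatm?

KH = 10^(−1.51) = 3.090×10^-2 mol kg⁻¹ atm⁻¹
pCO2 = [CO2*]/KH = 16.8×10^-6 / 3.090×10^-2 = 5.44×10^-4 atm = 544 μatm

pCO2 = 544 μatm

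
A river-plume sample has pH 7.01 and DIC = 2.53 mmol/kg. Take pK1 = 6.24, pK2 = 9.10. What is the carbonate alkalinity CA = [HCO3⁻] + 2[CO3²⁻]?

CA = [HCO3⁻] + 2[CO3²⁻] = (α₁ + 2α₂)·DIC
At pH 7.01: [H⁺]/K1 = 10^-0.77 = 0.16982, K2/[H⁺] = 10^-2.09 = 0.0081283
α₁ = 1/(1 + 0.16982 + 0.0081283) = 1/1.1780 = 0.8489; α₂ = α₁·K2/[H⁺] = 0.006900
α₁ + 2α₂ = 0.8627
CA = 0.8627 × 2.53 = 2.18 mmol/kg

CA = 2.18 mmol/kg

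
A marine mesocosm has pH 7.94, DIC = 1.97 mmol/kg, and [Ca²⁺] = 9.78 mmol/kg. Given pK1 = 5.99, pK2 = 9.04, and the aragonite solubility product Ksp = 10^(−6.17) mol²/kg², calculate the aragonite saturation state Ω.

α₂ = 1 / (1 + [H⁺]/K2 + [H⁺]²/(K1K2)) = 1 / (1 + 10^+1.10 + 10^-0.85)
   = 1 / (1 + 12.589 + 0.14125) = 1/13.731 = 0.07283
[CO3²⁻] = α₂ × DIC = 0.07283 × 1.97 = 0.1435 mmol/kg
Ksp = 10^(−6.17) = 6.761×10^-7
Ω = [Ca²⁺][CO3²⁻]/Ksp = (9.78×10^-3)(1.435×10^-4) / 6.761×10^-7 = 2.08

Ω = 2.08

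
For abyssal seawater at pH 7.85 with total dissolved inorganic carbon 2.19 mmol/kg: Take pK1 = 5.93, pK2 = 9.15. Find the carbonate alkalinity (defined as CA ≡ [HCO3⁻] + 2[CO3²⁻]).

CA = [HCO3⁻] + 2[CO3²⁻] = (α₁ + 2α₂)·DIC
At pH 7.85: [H⁺]/K1 = 10^-1.92 = 0.012023, K2/[H⁺] = 10^-1.30 = 0.050119
α₁ = 1/(1 + 0.012023 + 0.050119) = 1/1.0621 = 0.9415; α₂ = α₁·K2/[H⁺] = 0.04719
α₁ + 2α₂ = 1.0359
CA = 1.0359 × 2.19 = 2.27 mmol/kg

CA = 2.27 mmol/kg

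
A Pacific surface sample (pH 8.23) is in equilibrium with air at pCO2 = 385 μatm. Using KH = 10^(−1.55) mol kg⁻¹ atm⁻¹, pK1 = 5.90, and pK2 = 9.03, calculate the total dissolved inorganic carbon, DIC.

DIC = 2.70 mmol/kg

[CO2*] = KH · pCO2 = 10^(−1.55) × 385×10^-6 = 1.085×10^-5 mol/kg
α₀ = 1/(1 + K1/[H⁺] + K1K2/[H⁺]²) = 1/(1 + 10^+2.33 + 10^+1.53) = 0.004021
DIC = [CO2*]/α₀ = 1.085×10^-5 / 0.004021 = 2.70 mmol/kg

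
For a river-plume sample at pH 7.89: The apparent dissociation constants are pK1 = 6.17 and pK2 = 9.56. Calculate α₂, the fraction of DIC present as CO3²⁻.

α₂ = 1 / (1 + [H⁺]/K2 + [H⁺]²/(K1K2)) = 1 / (1 + 10^+1.67 + 10^-0.05)
   = 1 / (1 + 46.774 + 0.89125) = 1/48.665 = 0.02055

α₂ = 0.0205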